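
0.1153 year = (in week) 6.012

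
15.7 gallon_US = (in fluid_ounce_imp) 2092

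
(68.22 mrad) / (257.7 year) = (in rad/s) 8.394e-12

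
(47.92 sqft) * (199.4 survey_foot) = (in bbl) 1702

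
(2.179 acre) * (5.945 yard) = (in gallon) 1.266e+07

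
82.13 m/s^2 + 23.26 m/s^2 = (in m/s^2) 105.4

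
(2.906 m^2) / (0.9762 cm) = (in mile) 0.185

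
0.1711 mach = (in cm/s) 5826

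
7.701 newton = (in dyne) 7.701e+05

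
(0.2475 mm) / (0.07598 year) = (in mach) 3.034e-13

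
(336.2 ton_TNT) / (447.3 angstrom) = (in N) 3.145e+19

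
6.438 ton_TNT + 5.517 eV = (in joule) 2.694e+10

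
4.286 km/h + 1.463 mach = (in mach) 1.466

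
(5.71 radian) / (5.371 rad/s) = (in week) 1.758e-06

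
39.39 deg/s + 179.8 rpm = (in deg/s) 1118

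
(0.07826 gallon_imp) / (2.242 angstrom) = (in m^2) 1.587e+06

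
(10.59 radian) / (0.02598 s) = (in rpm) 3892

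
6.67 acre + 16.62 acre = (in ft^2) 1.015e+06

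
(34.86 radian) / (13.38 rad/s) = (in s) 2.605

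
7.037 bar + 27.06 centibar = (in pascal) 7.308e+05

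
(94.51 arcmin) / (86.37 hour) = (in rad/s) 8.842e-08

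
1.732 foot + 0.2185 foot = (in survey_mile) 0.0003694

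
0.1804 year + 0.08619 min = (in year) 0.1804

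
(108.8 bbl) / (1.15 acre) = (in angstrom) 3.717e+07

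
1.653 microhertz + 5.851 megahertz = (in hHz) 5.851e+04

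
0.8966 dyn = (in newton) 8.966e-06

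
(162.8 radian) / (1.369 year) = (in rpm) 3.601e-05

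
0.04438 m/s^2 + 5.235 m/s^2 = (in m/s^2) 5.279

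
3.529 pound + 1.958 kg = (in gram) 3559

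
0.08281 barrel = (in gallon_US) 3.478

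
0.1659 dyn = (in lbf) 3.73e-07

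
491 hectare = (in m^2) 4.91e+06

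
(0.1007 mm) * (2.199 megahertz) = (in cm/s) 2.214e+04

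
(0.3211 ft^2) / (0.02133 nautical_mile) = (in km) 7.552e-07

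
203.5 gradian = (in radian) 3.197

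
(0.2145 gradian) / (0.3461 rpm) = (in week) 1.537e-07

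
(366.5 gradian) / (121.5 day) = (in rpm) 5.237e-06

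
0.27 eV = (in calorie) 1.034e-20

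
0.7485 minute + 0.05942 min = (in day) 0.0005611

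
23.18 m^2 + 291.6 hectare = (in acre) 720.6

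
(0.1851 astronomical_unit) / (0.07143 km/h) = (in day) 1.615e+07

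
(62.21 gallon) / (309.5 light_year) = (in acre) 1.987e-23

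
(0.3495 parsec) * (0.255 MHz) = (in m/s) 2.75e+21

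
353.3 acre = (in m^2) 1.43e+06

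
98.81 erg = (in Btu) 9.365e-09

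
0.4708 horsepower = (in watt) 351.1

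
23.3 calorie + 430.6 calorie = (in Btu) 1.8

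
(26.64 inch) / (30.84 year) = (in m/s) 6.957e-10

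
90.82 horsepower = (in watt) 6.772e+04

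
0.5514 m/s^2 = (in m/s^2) 0.5514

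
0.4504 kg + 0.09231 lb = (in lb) 1.085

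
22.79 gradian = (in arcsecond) 7.384e+04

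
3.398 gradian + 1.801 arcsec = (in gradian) 3.399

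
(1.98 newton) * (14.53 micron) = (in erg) 287.7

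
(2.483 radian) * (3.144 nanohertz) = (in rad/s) 7.807e-09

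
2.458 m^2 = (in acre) 0.0006074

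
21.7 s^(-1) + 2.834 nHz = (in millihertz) 2.17e+04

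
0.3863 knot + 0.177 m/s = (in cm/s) 37.57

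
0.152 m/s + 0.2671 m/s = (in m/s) 0.4191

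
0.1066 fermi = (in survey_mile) 6.624e-20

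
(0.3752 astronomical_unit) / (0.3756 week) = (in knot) 4.803e+05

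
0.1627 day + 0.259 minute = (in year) 0.0004462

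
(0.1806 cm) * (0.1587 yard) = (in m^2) 0.0002621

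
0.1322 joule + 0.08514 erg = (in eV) 8.251e+17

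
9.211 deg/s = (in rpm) 1.535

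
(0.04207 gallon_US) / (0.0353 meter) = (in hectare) 4.511e-07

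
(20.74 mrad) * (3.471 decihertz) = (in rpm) 0.06874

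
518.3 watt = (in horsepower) 0.6951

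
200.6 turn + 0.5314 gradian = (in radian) 1260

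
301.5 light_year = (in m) 2.852e+18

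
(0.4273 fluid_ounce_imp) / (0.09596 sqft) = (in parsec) 4.413e-20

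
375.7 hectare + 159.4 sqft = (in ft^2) 4.044e+07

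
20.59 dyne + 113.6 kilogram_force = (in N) 1114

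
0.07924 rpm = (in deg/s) 0.4754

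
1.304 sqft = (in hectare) 1.211e-05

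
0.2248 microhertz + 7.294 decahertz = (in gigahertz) 7.294e-08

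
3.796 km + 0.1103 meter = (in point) 1.076e+07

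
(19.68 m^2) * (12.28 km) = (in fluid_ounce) 8.172e+09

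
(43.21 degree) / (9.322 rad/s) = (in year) 2.565e-09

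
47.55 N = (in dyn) 4.755e+06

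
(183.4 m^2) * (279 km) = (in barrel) 3.218e+08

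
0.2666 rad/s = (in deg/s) 15.28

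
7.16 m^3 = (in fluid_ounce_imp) 2.52e+05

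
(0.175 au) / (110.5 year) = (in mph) 16.81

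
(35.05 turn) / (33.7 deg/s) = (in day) 0.004334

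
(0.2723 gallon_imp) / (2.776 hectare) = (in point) 0.0001264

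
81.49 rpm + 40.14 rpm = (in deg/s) 729.8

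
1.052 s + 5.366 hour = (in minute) 322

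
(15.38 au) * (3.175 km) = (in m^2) 7.305e+15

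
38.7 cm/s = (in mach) 0.001137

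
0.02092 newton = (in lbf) 0.004703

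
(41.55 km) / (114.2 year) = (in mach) 3.388e-08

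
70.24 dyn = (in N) 0.0007024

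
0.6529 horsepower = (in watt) 486.9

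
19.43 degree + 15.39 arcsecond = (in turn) 0.05398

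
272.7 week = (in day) 1909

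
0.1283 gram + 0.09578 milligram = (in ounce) 0.004529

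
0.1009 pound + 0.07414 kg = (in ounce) 4.23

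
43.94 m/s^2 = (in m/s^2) 43.94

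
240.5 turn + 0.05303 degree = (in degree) 8.658e+04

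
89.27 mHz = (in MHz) 8.927e-08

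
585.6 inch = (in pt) 4.216e+04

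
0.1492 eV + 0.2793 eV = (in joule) 6.865e-20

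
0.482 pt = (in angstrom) 1.7e+06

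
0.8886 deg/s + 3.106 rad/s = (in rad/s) 3.122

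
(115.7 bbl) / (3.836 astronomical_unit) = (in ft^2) 3.45e-10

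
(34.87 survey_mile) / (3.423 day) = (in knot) 0.3688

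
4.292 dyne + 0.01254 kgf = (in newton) 0.123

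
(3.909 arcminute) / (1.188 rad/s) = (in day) 1.108e-08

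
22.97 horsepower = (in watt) 1.713e+04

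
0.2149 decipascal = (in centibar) 2.149e-05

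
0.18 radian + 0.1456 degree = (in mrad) 182.5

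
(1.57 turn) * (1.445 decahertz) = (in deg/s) 8167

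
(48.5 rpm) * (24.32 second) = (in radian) 123.5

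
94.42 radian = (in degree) 5410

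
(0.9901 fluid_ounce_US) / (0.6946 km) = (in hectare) 4.215e-12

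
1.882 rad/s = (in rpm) 17.97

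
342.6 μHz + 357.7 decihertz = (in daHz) 3.577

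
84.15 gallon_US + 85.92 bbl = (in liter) 1.398e+04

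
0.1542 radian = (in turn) 0.02454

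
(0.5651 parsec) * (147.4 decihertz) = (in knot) 4.996e+17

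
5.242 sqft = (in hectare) 4.87e-05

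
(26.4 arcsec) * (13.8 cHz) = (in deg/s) 0.001012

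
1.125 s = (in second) 1.125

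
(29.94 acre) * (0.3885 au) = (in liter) 7.042e+18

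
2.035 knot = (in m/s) 1.047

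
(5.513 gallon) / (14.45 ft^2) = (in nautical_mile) 8.394e-06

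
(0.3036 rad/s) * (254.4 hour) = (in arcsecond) 5.735e+10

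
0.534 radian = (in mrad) 534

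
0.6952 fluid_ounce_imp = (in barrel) 0.0001242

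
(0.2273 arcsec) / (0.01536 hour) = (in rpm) 1.903e-07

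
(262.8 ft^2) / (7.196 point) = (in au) 6.429e-08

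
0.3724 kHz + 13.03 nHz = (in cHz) 3.724e+04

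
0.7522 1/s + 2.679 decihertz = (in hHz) 0.0102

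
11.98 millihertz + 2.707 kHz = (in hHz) 27.07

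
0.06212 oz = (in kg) 0.001761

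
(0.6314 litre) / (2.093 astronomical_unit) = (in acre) 4.983e-19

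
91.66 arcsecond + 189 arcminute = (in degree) 3.175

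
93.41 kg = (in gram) 9.341e+04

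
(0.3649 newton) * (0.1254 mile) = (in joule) 73.64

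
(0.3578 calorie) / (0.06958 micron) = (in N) 2.152e+07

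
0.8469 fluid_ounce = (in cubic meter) 2.505e-05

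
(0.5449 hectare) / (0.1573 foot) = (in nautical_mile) 61.37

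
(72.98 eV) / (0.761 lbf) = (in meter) 3.454e-18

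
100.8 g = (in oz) 3.556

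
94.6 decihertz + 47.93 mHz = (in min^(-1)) 570.5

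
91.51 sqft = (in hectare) 0.0008502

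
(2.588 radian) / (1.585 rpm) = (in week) 2.578e-05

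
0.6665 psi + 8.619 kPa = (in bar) 0.1321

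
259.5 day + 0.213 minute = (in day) 259.5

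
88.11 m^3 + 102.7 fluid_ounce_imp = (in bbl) 554.2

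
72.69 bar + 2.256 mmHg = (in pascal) 7.269e+06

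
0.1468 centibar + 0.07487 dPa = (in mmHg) 1.101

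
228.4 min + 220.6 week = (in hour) 3.706e+04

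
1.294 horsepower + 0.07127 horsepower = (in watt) 1018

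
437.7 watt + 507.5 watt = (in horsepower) 1.268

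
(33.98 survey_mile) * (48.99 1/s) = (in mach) 7868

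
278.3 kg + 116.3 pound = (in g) 3.311e+05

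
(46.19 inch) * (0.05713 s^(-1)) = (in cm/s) 6.703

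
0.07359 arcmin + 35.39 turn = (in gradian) 1.416e+04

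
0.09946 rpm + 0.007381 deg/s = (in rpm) 0.1007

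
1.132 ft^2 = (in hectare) 1.052e-05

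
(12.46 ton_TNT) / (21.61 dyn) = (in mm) 2.412e+17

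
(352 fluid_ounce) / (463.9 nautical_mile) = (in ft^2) 1.304e-07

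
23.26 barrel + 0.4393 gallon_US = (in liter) 3700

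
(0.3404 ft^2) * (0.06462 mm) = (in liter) 0.002044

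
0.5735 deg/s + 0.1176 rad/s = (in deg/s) 7.311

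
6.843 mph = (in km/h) 11.01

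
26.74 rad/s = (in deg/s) 1532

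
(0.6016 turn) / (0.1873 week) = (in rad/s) 3.337e-05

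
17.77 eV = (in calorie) 6.805e-19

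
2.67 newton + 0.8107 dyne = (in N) 2.67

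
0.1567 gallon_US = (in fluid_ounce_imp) 20.88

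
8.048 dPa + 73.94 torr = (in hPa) 98.59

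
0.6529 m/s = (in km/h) 2.35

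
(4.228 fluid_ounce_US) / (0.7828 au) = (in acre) 2.638e-19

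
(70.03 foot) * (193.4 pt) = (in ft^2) 15.68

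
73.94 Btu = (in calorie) 1.865e+04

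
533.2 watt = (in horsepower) 0.715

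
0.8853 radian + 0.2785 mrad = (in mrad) 885.6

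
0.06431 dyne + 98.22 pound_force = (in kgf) 44.55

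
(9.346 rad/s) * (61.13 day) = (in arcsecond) 1.018e+13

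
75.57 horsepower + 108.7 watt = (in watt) 5.646e+04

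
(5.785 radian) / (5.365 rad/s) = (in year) 3.419e-08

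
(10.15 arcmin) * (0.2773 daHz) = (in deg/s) 0.4691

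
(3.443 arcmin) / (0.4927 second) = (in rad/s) 0.002033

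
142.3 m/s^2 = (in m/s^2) 142.3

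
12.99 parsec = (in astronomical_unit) 2.679e+06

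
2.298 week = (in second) 1.39e+06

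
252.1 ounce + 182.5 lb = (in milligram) 8.993e+07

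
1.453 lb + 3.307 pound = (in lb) 4.76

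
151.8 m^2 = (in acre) 0.03751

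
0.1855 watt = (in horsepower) 0.0002488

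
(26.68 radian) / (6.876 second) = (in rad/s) 3.88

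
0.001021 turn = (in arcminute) 22.05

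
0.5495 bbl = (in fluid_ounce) 2954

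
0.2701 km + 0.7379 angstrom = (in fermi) 2.701e+17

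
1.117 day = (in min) 1608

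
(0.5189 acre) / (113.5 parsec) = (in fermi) 0.5996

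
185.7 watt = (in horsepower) 0.249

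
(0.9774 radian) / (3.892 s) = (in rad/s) 0.2511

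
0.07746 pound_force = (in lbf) 0.07746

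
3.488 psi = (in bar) 0.2405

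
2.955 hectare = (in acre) 7.302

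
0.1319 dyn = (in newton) 1.319e-06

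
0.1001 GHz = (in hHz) 1.001e+06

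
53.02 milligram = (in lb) 0.0001169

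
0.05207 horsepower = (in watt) 38.83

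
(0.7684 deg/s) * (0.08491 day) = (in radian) 98.39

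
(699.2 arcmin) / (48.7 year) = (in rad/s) 1.324e-10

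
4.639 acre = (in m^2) 1.877e+04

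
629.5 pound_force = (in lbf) 629.5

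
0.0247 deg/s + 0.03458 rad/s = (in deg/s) 2.006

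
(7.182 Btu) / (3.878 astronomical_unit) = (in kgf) 1.332e-09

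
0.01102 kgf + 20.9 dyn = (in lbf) 0.02434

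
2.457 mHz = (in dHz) 0.02457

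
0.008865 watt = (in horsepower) 1.189e-05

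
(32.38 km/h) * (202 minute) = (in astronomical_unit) 7.287e-07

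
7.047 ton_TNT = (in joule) 2.948e+10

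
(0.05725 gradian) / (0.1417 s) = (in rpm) 0.0606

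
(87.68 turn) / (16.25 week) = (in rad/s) 5.606e-05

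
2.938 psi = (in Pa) 2.026e+04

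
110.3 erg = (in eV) 6.884e+13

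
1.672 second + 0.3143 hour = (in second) 1133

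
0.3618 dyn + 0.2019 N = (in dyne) 2.019e+04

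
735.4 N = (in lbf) 165.3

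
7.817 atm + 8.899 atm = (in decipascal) 1.694e+07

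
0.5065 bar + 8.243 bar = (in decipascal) 8.75e+06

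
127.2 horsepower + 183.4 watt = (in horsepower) 127.4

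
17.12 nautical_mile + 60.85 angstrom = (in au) 2.119e-07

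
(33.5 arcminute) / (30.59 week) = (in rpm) 5.03e-09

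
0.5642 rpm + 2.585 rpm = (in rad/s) 0.3298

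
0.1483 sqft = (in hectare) 1.378e-06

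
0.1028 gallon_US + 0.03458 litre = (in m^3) 0.0004237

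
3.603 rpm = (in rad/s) 0.3773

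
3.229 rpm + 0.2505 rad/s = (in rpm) 5.621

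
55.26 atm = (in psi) 812.1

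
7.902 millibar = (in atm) 0.007799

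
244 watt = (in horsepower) 0.3272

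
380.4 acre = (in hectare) 153.9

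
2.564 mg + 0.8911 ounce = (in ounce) 0.8912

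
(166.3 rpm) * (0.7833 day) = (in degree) 6.753e+07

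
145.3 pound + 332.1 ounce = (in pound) 166.1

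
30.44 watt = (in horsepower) 0.04082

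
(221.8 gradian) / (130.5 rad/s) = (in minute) 0.000445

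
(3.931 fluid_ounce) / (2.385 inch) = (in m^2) 0.001919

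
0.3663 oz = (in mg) 1.038e+04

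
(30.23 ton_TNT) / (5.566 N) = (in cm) 2.272e+12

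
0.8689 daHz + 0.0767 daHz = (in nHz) 9.456e+09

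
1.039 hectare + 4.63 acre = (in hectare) 2.913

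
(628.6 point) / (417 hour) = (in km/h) 5.318e-07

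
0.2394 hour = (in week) 0.001425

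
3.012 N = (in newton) 3.012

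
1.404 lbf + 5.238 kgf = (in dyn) 5.761e+06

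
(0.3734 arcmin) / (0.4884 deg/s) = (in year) 4.041e-10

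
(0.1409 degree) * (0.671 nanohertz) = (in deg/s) 9.454e-11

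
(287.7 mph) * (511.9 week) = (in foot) 1.306e+11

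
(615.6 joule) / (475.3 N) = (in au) 8.658e-12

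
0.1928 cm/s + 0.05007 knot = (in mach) 8.131e-05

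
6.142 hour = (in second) 2.211e+04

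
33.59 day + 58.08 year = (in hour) 5.096e+05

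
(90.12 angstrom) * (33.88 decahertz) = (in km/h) 1.099e-05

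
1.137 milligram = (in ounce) 4.011e-05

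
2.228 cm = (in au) 1.489e-13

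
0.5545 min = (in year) 1.055e-06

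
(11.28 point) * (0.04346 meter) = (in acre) 4.273e-08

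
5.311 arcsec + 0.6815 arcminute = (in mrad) 0.224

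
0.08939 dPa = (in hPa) 8.939e-05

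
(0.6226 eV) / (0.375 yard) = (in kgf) 2.966e-20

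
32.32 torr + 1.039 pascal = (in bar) 0.0431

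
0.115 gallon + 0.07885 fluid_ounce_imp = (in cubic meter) 0.0004376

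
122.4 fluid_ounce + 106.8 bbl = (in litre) 1.698e+04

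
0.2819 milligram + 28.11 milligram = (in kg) 2.839e-05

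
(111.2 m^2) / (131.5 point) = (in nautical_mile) 1.294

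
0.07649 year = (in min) 4.02e+04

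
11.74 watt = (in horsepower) 0.01574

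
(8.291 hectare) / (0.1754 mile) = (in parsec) 9.519e-15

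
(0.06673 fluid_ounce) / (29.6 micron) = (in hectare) 6.667e-06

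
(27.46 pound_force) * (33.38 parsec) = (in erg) 1.258e+27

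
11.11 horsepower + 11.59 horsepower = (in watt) 1.693e+04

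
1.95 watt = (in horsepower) 0.002615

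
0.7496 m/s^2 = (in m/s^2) 0.7496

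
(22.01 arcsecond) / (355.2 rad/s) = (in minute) 5.007e-09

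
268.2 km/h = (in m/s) 74.5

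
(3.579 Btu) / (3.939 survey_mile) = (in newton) 0.5957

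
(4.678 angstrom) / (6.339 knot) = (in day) 1.66e-15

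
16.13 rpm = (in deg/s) 96.78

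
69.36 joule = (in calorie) 16.58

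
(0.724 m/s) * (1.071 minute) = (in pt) 1.319e+05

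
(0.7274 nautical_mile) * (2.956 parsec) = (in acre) 3.036e+16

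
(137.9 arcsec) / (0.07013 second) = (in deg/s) 0.5462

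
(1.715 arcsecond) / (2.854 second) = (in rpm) 2.782e-05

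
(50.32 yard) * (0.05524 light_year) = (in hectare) 2.405e+12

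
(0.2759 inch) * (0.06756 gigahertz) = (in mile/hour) 1.059e+06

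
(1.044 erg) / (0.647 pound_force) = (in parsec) 1.176e-24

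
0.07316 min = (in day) 5.081e-05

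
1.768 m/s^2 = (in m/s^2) 1.768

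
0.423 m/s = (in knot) 0.8222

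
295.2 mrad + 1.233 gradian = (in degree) 18.02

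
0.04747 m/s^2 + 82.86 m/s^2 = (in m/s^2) 82.91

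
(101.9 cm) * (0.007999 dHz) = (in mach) 2.394e-06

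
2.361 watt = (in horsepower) 0.003166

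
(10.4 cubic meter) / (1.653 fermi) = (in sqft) 6.772e+16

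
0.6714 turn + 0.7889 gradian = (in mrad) 4231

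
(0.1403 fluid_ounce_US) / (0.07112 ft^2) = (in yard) 0.0006868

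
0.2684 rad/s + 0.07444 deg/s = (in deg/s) 15.45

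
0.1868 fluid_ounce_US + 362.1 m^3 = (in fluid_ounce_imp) 1.274e+07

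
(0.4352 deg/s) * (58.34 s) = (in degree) 25.39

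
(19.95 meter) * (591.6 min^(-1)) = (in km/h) 708.1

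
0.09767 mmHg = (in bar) 0.0001302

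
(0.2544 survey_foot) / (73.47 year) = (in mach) 9.829e-14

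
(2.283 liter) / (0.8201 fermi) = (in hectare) 2.784e+08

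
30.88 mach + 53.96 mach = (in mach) 84.84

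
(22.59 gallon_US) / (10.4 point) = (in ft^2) 250.9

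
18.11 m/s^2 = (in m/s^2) 18.11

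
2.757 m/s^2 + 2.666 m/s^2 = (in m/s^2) 5.423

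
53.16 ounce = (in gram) 1507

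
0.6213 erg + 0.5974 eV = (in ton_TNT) 1.485e-17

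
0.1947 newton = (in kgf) 0.01985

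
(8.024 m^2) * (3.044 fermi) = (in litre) 2.443e-11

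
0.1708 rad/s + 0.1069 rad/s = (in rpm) 2.652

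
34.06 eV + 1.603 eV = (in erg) 5.714e-11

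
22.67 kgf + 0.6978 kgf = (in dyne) 2.292e+07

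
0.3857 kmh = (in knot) 0.2083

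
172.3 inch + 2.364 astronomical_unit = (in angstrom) 3.536e+21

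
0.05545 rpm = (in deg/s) 0.3327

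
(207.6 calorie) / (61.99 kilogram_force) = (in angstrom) 1.429e+10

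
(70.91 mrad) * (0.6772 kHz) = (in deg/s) 2751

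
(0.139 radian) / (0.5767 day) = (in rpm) 2.664e-05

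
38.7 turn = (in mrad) 2.432e+05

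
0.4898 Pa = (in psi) 7.104e-05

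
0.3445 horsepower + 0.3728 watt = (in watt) 257.3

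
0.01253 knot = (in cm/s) 0.6446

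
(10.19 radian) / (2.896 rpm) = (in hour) 0.009333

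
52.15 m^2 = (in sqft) 561.3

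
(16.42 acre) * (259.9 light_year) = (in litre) 1.634e+26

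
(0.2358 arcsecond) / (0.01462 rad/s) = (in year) 2.48e-12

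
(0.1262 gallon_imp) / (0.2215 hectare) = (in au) 1.731e-18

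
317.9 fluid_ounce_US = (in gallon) 2.484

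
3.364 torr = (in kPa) 0.4485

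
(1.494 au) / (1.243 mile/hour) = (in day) 4.655e+06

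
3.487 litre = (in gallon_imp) 0.767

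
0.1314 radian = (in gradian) 8.365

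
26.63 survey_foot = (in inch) 319.6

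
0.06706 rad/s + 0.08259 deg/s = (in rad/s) 0.0685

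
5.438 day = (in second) 4.698e+05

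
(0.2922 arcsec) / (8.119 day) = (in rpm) 1.928e-11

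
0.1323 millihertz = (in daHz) 1.323e-05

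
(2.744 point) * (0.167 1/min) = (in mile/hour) 6.027e-06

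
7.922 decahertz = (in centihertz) 7922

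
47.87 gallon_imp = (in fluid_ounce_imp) 7659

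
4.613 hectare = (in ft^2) 4.965e+05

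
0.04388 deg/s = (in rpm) 0.007313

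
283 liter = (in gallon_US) 74.76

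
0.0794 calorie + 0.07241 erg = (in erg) 3.322e+06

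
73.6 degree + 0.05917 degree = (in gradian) 81.84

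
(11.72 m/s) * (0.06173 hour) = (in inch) 1.025e+05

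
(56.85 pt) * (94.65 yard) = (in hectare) 0.0001736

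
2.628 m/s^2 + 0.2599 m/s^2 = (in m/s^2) 2.888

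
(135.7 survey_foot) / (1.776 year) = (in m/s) 7.385e-07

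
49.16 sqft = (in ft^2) 49.16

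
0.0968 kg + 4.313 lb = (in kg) 2.053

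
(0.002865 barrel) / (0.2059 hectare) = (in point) 0.0006271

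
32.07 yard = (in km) 0.02932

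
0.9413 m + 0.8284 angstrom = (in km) 0.0009413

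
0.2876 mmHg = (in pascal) 38.34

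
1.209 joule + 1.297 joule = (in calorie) 0.5989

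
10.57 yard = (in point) 2.74e+04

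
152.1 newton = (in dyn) 1.521e+07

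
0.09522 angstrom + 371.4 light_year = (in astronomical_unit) 2.349e+07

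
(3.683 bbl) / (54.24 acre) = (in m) 2.668e-06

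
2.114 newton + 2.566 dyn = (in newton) 2.114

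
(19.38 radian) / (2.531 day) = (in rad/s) 8.862e-05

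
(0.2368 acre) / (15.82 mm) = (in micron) 6.057e+10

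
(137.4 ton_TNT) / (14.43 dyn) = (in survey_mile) 2.475e+12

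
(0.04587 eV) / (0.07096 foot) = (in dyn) 3.398e-14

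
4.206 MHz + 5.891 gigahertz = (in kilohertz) 5.895e+06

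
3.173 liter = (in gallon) 0.8382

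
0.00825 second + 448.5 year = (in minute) 2.357e+08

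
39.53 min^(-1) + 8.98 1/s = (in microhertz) 9.639e+06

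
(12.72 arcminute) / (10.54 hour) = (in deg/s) 5.587e-06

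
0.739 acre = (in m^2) 2991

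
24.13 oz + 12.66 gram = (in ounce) 24.58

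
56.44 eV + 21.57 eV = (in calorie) 2.987e-18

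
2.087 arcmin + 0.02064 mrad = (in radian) 0.0006277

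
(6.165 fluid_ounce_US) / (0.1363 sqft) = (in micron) 1.44e+04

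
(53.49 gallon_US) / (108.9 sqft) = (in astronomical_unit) 1.338e-13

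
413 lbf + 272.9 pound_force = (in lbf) 685.9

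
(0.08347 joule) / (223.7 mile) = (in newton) 2.319e-07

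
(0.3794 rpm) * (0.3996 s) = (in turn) 0.002527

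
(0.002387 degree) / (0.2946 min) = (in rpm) 2.251e-05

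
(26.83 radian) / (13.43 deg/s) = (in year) 3.63e-06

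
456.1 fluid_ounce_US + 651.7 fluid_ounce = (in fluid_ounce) 1108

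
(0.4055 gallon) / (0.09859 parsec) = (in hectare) 5.046e-23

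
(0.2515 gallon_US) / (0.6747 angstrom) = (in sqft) 1.519e+08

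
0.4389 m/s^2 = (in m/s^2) 0.4389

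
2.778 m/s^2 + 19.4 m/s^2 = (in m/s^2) 22.18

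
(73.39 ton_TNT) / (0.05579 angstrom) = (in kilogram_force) 5.612e+21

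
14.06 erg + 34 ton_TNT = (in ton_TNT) 34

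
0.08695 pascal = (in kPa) 8.695e-05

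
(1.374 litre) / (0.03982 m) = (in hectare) 3.451e-06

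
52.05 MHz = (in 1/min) 3.123e+09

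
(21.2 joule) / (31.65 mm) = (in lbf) 150.6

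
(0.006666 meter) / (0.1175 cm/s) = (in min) 0.09455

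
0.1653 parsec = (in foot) 1.673e+16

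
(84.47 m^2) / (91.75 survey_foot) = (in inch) 118.9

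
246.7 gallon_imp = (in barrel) 7.054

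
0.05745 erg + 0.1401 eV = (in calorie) 1.373e-09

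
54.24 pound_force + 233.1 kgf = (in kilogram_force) 257.7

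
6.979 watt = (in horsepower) 0.009359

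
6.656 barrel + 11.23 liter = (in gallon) 282.5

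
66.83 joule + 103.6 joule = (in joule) 170.4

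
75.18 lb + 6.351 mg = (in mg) 3.41e+07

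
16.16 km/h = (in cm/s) 448.9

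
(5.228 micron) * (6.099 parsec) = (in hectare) 9.839e+07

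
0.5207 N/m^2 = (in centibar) 0.0005207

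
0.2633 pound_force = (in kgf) 0.1194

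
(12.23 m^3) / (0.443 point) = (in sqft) 8.423e+05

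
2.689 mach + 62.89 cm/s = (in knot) 1781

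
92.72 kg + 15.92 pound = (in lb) 220.3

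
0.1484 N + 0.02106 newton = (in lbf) 0.0381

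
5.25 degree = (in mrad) 91.63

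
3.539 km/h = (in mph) 2.199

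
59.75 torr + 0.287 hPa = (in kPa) 7.995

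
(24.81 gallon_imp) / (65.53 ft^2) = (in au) 1.238e-13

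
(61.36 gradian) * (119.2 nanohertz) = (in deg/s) 6.583e-06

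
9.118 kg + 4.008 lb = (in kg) 10.94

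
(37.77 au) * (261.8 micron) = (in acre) 3.655e+05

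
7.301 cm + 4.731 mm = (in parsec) 2.519e-18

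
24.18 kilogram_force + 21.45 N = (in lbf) 58.13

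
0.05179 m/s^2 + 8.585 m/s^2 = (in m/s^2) 8.637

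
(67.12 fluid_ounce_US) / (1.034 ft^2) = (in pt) 58.57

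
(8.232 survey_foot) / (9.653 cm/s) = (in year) 8.242e-07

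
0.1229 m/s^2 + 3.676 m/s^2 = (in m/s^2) 3.799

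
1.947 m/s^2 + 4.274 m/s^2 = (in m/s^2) 6.221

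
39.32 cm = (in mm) 393.2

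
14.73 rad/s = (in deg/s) 844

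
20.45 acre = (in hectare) 8.276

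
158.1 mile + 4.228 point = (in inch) 1.002e+07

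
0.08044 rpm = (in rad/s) 0.008424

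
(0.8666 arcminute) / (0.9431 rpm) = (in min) 4.254e-05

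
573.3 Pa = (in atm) 0.005658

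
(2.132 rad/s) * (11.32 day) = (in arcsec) 4.301e+11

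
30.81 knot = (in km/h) 57.06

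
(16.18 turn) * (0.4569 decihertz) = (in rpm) 44.36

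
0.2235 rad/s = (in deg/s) 12.81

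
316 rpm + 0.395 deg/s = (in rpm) 316.1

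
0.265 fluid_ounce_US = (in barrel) 4.929e-05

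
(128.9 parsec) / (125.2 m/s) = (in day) 3.677e+11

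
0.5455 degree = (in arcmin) 32.73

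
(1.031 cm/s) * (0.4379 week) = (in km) 2.731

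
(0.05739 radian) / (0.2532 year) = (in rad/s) 7.187e-09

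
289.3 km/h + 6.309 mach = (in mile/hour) 4985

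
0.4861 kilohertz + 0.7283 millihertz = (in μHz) 4.861e+08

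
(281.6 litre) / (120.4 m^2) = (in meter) 0.002339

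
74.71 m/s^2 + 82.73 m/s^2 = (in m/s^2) 157.4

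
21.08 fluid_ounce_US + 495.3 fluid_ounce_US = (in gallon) 4.034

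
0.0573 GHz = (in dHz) 5.73e+08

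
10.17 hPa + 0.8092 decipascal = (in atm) 0.01004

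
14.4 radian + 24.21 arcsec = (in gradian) 916.7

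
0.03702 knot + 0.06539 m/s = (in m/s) 0.08443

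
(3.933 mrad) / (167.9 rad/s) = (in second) 2.342e-05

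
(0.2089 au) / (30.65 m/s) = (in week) 1686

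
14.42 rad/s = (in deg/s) 826.2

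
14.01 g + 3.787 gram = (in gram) 17.8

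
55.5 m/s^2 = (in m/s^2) 55.5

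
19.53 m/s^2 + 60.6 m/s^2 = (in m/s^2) 80.13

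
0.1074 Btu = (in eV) 7.072e+20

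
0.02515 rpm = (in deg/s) 0.1509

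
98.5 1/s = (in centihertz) 9850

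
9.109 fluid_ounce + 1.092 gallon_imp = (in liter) 5.234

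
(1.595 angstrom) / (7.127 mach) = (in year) 2.084e-21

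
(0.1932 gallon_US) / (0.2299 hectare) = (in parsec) 1.031e-23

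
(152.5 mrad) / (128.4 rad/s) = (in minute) 1.979e-05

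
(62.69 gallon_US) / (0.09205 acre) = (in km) 6.37e-07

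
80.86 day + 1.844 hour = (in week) 11.56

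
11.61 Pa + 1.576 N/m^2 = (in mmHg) 0.0989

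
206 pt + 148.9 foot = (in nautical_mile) 0.02455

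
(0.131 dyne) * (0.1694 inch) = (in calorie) 1.347e-09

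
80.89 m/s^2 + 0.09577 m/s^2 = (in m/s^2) 80.99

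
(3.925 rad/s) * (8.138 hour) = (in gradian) 7.32e+06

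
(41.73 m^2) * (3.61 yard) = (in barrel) 866.4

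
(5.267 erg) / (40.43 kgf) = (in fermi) 1.328e+06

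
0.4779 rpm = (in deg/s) 2.867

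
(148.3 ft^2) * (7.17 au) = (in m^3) 1.478e+13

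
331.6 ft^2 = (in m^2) 30.81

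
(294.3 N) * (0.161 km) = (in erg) 4.738e+11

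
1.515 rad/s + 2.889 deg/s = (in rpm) 14.95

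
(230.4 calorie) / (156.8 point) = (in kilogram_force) 1777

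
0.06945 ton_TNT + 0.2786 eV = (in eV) 1.814e+27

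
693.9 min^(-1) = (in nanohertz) 1.156e+10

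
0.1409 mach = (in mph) 107.3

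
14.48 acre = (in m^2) 5.86e+04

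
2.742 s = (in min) 0.0457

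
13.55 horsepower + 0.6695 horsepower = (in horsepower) 14.22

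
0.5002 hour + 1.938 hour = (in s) 8778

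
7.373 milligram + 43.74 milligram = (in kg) 5.111e-05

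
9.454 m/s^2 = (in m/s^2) 9.454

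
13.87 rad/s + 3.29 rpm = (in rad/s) 14.21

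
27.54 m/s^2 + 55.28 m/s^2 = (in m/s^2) 82.82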